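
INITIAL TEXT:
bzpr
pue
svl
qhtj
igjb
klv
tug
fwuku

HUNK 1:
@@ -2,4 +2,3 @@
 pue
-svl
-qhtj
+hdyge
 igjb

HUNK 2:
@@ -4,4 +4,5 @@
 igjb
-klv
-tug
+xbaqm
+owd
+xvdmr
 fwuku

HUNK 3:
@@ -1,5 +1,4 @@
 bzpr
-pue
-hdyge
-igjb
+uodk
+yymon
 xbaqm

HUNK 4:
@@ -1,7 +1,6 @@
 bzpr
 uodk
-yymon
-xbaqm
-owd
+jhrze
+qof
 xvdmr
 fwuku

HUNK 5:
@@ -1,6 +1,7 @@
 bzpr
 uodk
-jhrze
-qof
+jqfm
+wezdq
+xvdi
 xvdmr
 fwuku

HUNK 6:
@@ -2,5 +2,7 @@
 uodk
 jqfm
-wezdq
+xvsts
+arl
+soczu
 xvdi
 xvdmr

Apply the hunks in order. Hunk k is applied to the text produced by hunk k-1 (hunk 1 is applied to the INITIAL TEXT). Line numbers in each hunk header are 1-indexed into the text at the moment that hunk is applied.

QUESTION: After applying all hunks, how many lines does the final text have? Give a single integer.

Hunk 1: at line 2 remove [svl,qhtj] add [hdyge] -> 7 lines: bzpr pue hdyge igjb klv tug fwuku
Hunk 2: at line 4 remove [klv,tug] add [xbaqm,owd,xvdmr] -> 8 lines: bzpr pue hdyge igjb xbaqm owd xvdmr fwuku
Hunk 3: at line 1 remove [pue,hdyge,igjb] add [uodk,yymon] -> 7 lines: bzpr uodk yymon xbaqm owd xvdmr fwuku
Hunk 4: at line 1 remove [yymon,xbaqm,owd] add [jhrze,qof] -> 6 lines: bzpr uodk jhrze qof xvdmr fwuku
Hunk 5: at line 1 remove [jhrze,qof] add [jqfm,wezdq,xvdi] -> 7 lines: bzpr uodk jqfm wezdq xvdi xvdmr fwuku
Hunk 6: at line 2 remove [wezdq] add [xvsts,arl,soczu] -> 9 lines: bzpr uodk jqfm xvsts arl soczu xvdi xvdmr fwuku
Final line count: 9

Answer: 9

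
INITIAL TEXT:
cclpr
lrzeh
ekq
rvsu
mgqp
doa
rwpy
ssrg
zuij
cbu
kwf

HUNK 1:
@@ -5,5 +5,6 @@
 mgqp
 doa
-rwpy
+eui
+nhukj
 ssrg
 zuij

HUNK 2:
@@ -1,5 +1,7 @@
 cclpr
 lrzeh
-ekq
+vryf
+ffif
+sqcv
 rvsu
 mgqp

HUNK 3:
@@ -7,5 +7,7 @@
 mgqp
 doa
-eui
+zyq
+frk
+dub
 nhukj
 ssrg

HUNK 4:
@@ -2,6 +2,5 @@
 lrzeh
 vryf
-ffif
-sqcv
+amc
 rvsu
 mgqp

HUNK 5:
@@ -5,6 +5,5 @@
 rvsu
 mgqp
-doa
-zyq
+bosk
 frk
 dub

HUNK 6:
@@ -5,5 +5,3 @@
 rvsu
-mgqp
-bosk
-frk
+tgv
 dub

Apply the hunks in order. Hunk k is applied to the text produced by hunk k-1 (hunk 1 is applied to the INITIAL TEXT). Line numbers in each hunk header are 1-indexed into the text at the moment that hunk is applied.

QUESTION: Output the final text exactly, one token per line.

Answer: cclpr
lrzeh
vryf
amc
rvsu
tgv
dub
nhukj
ssrg
zuij
cbu
kwf

Derivation:
Hunk 1: at line 5 remove [rwpy] add [eui,nhukj] -> 12 lines: cclpr lrzeh ekq rvsu mgqp doa eui nhukj ssrg zuij cbu kwf
Hunk 2: at line 1 remove [ekq] add [vryf,ffif,sqcv] -> 14 lines: cclpr lrzeh vryf ffif sqcv rvsu mgqp doa eui nhukj ssrg zuij cbu kwf
Hunk 3: at line 7 remove [eui] add [zyq,frk,dub] -> 16 lines: cclpr lrzeh vryf ffif sqcv rvsu mgqp doa zyq frk dub nhukj ssrg zuij cbu kwf
Hunk 4: at line 2 remove [ffif,sqcv] add [amc] -> 15 lines: cclpr lrzeh vryf amc rvsu mgqp doa zyq frk dub nhukj ssrg zuij cbu kwf
Hunk 5: at line 5 remove [doa,zyq] add [bosk] -> 14 lines: cclpr lrzeh vryf amc rvsu mgqp bosk frk dub nhukj ssrg zuij cbu kwf
Hunk 6: at line 5 remove [mgqp,bosk,frk] add [tgv] -> 12 lines: cclpr lrzeh vryf amc rvsu tgv dub nhukj ssrg zuij cbu kwf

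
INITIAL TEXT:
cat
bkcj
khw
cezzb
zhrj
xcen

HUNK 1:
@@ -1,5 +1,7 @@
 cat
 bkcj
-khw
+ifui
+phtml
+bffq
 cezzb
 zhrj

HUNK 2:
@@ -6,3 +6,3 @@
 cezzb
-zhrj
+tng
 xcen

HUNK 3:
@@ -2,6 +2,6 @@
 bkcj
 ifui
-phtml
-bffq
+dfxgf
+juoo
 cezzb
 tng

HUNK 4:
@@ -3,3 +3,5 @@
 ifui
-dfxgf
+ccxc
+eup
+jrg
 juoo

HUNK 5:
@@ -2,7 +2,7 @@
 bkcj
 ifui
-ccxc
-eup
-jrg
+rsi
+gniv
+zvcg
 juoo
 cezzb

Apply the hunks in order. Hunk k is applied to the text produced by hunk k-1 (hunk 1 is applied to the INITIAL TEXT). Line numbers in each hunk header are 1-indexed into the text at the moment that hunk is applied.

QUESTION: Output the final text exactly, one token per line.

Hunk 1: at line 1 remove [khw] add [ifui,phtml,bffq] -> 8 lines: cat bkcj ifui phtml bffq cezzb zhrj xcen
Hunk 2: at line 6 remove [zhrj] add [tng] -> 8 lines: cat bkcj ifui phtml bffq cezzb tng xcen
Hunk 3: at line 2 remove [phtml,bffq] add [dfxgf,juoo] -> 8 lines: cat bkcj ifui dfxgf juoo cezzb tng xcen
Hunk 4: at line 3 remove [dfxgf] add [ccxc,eup,jrg] -> 10 lines: cat bkcj ifui ccxc eup jrg juoo cezzb tng xcen
Hunk 5: at line 2 remove [ccxc,eup,jrg] add [rsi,gniv,zvcg] -> 10 lines: cat bkcj ifui rsi gniv zvcg juoo cezzb tng xcen

Answer: cat
bkcj
ifui
rsi
gniv
zvcg
juoo
cezzb
tng
xcen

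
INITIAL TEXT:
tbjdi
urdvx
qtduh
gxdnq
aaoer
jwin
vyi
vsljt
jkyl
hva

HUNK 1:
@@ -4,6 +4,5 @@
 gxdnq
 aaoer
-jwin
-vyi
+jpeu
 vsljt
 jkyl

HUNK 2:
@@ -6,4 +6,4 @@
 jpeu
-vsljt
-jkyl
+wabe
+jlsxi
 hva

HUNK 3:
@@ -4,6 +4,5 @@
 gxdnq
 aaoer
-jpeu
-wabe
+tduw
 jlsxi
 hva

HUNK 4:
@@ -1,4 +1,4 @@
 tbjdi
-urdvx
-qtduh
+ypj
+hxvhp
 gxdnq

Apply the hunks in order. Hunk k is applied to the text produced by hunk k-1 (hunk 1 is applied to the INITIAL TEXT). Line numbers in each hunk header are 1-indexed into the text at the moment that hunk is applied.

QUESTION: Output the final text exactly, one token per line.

Answer: tbjdi
ypj
hxvhp
gxdnq
aaoer
tduw
jlsxi
hva

Derivation:
Hunk 1: at line 4 remove [jwin,vyi] add [jpeu] -> 9 lines: tbjdi urdvx qtduh gxdnq aaoer jpeu vsljt jkyl hva
Hunk 2: at line 6 remove [vsljt,jkyl] add [wabe,jlsxi] -> 9 lines: tbjdi urdvx qtduh gxdnq aaoer jpeu wabe jlsxi hva
Hunk 3: at line 4 remove [jpeu,wabe] add [tduw] -> 8 lines: tbjdi urdvx qtduh gxdnq aaoer tduw jlsxi hva
Hunk 4: at line 1 remove [urdvx,qtduh] add [ypj,hxvhp] -> 8 lines: tbjdi ypj hxvhp gxdnq aaoer tduw jlsxi hva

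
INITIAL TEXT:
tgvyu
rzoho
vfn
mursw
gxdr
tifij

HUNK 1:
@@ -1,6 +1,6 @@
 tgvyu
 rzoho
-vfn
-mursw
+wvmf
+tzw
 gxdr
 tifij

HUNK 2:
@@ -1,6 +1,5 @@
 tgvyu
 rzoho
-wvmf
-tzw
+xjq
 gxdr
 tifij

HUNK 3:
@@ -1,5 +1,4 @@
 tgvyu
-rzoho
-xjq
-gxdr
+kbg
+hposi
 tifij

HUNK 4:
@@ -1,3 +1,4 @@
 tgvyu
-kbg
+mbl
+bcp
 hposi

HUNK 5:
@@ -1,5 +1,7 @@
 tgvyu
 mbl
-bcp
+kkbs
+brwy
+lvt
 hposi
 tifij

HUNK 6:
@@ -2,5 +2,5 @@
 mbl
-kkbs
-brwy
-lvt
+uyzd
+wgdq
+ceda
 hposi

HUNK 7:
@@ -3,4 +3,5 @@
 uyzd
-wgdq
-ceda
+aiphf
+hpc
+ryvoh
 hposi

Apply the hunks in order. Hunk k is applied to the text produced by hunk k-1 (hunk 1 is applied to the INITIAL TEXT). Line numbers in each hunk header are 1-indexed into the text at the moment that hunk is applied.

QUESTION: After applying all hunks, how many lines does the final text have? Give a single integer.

Answer: 8

Derivation:
Hunk 1: at line 1 remove [vfn,mursw] add [wvmf,tzw] -> 6 lines: tgvyu rzoho wvmf tzw gxdr tifij
Hunk 2: at line 1 remove [wvmf,tzw] add [xjq] -> 5 lines: tgvyu rzoho xjq gxdr tifij
Hunk 3: at line 1 remove [rzoho,xjq,gxdr] add [kbg,hposi] -> 4 lines: tgvyu kbg hposi tifij
Hunk 4: at line 1 remove [kbg] add [mbl,bcp] -> 5 lines: tgvyu mbl bcp hposi tifij
Hunk 5: at line 1 remove [bcp] add [kkbs,brwy,lvt] -> 7 lines: tgvyu mbl kkbs brwy lvt hposi tifij
Hunk 6: at line 2 remove [kkbs,brwy,lvt] add [uyzd,wgdq,ceda] -> 7 lines: tgvyu mbl uyzd wgdq ceda hposi tifij
Hunk 7: at line 3 remove [wgdq,ceda] add [aiphf,hpc,ryvoh] -> 8 lines: tgvyu mbl uyzd aiphf hpc ryvoh hposi tifij
Final line count: 8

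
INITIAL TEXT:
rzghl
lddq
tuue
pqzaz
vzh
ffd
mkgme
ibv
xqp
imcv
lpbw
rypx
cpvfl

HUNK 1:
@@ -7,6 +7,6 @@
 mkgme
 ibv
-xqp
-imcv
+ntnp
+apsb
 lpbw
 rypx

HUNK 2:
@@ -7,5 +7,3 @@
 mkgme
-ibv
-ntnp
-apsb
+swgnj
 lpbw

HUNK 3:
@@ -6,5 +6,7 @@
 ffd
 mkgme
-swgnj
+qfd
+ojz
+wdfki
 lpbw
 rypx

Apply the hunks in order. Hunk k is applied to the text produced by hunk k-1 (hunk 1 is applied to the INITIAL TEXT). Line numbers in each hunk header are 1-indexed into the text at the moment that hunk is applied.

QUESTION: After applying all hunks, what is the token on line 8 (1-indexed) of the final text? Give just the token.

Hunk 1: at line 7 remove [xqp,imcv] add [ntnp,apsb] -> 13 lines: rzghl lddq tuue pqzaz vzh ffd mkgme ibv ntnp apsb lpbw rypx cpvfl
Hunk 2: at line 7 remove [ibv,ntnp,apsb] add [swgnj] -> 11 lines: rzghl lddq tuue pqzaz vzh ffd mkgme swgnj lpbw rypx cpvfl
Hunk 3: at line 6 remove [swgnj] add [qfd,ojz,wdfki] -> 13 lines: rzghl lddq tuue pqzaz vzh ffd mkgme qfd ojz wdfki lpbw rypx cpvfl
Final line 8: qfd

Answer: qfd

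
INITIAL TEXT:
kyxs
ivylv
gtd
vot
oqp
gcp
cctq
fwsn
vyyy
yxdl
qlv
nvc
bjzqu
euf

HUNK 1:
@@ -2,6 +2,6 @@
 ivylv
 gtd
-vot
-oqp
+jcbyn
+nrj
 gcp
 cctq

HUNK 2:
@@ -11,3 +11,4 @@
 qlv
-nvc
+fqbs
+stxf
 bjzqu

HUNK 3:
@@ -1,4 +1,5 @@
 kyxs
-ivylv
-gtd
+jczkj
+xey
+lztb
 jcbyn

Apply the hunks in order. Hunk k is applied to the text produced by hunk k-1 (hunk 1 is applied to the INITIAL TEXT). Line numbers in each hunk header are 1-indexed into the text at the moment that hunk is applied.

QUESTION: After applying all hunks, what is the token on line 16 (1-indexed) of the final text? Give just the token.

Hunk 1: at line 2 remove [vot,oqp] add [jcbyn,nrj] -> 14 lines: kyxs ivylv gtd jcbyn nrj gcp cctq fwsn vyyy yxdl qlv nvc bjzqu euf
Hunk 2: at line 11 remove [nvc] add [fqbs,stxf] -> 15 lines: kyxs ivylv gtd jcbyn nrj gcp cctq fwsn vyyy yxdl qlv fqbs stxf bjzqu euf
Hunk 3: at line 1 remove [ivylv,gtd] add [jczkj,xey,lztb] -> 16 lines: kyxs jczkj xey lztb jcbyn nrj gcp cctq fwsn vyyy yxdl qlv fqbs stxf bjzqu euf
Final line 16: euf

Answer: euf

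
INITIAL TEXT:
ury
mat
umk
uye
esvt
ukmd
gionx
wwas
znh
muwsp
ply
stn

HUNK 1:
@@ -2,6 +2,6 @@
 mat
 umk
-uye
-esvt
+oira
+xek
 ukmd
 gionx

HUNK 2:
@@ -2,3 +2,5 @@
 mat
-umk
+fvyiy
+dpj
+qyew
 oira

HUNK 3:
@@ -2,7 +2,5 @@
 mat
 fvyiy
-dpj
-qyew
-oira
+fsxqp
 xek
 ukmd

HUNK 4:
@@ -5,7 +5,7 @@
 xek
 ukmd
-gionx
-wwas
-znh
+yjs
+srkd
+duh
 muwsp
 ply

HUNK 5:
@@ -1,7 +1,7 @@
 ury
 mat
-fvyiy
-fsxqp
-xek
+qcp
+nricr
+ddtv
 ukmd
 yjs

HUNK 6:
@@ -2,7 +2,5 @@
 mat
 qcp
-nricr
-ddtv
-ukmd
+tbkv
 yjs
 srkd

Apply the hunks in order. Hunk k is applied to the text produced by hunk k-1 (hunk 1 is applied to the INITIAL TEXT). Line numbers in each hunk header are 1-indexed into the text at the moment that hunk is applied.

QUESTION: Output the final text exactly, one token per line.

Hunk 1: at line 2 remove [uye,esvt] add [oira,xek] -> 12 lines: ury mat umk oira xek ukmd gionx wwas znh muwsp ply stn
Hunk 2: at line 2 remove [umk] add [fvyiy,dpj,qyew] -> 14 lines: ury mat fvyiy dpj qyew oira xek ukmd gionx wwas znh muwsp ply stn
Hunk 3: at line 2 remove [dpj,qyew,oira] add [fsxqp] -> 12 lines: ury mat fvyiy fsxqp xek ukmd gionx wwas znh muwsp ply stn
Hunk 4: at line 5 remove [gionx,wwas,znh] add [yjs,srkd,duh] -> 12 lines: ury mat fvyiy fsxqp xek ukmd yjs srkd duh muwsp ply stn
Hunk 5: at line 1 remove [fvyiy,fsxqp,xek] add [qcp,nricr,ddtv] -> 12 lines: ury mat qcp nricr ddtv ukmd yjs srkd duh muwsp ply stn
Hunk 6: at line 2 remove [nricr,ddtv,ukmd] add [tbkv] -> 10 lines: ury mat qcp tbkv yjs srkd duh muwsp ply stn

Answer: ury
mat
qcp
tbkv
yjs
srkd
duh
muwsp
ply
stn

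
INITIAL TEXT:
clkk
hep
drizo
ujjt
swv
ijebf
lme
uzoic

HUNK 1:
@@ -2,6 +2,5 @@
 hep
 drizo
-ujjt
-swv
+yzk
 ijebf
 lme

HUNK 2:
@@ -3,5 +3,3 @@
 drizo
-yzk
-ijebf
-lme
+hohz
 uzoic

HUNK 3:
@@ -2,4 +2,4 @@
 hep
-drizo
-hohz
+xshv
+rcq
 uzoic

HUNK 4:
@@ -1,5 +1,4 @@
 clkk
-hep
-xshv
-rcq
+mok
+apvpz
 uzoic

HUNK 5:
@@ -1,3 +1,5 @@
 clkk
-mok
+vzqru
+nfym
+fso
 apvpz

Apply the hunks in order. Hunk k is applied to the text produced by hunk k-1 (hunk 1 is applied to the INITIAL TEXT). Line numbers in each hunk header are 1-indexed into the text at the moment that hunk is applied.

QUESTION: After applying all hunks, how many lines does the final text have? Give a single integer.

Hunk 1: at line 2 remove [ujjt,swv] add [yzk] -> 7 lines: clkk hep drizo yzk ijebf lme uzoic
Hunk 2: at line 3 remove [yzk,ijebf,lme] add [hohz] -> 5 lines: clkk hep drizo hohz uzoic
Hunk 3: at line 2 remove [drizo,hohz] add [xshv,rcq] -> 5 lines: clkk hep xshv rcq uzoic
Hunk 4: at line 1 remove [hep,xshv,rcq] add [mok,apvpz] -> 4 lines: clkk mok apvpz uzoic
Hunk 5: at line 1 remove [mok] add [vzqru,nfym,fso] -> 6 lines: clkk vzqru nfym fso apvpz uzoic
Final line count: 6

Answer: 6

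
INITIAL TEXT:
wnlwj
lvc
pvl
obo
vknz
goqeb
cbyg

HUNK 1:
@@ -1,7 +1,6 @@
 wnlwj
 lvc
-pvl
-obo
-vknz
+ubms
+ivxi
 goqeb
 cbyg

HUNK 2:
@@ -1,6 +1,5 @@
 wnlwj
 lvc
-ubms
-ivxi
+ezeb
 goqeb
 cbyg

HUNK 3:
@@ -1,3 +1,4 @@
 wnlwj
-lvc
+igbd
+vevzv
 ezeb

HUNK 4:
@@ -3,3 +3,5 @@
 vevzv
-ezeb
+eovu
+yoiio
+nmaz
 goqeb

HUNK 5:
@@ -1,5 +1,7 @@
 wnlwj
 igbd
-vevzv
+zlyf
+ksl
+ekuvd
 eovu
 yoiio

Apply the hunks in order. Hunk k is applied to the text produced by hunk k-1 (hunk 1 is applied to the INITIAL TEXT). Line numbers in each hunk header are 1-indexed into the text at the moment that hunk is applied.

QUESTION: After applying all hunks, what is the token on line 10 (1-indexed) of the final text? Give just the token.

Hunk 1: at line 1 remove [pvl,obo,vknz] add [ubms,ivxi] -> 6 lines: wnlwj lvc ubms ivxi goqeb cbyg
Hunk 2: at line 1 remove [ubms,ivxi] add [ezeb] -> 5 lines: wnlwj lvc ezeb goqeb cbyg
Hunk 3: at line 1 remove [lvc] add [igbd,vevzv] -> 6 lines: wnlwj igbd vevzv ezeb goqeb cbyg
Hunk 4: at line 3 remove [ezeb] add [eovu,yoiio,nmaz] -> 8 lines: wnlwj igbd vevzv eovu yoiio nmaz goqeb cbyg
Hunk 5: at line 1 remove [vevzv] add [zlyf,ksl,ekuvd] -> 10 lines: wnlwj igbd zlyf ksl ekuvd eovu yoiio nmaz goqeb cbyg
Final line 10: cbyg

Answer: cbyg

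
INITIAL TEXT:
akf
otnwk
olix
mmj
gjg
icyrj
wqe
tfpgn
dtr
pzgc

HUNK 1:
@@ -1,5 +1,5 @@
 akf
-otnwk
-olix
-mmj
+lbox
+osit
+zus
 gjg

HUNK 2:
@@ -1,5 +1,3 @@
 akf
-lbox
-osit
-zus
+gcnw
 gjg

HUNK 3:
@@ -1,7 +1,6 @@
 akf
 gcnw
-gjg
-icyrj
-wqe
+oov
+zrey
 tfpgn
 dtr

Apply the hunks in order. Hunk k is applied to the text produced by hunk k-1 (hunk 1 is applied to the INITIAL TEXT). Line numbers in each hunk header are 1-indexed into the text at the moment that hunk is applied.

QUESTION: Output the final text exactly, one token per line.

Answer: akf
gcnw
oov
zrey
tfpgn
dtr
pzgc

Derivation:
Hunk 1: at line 1 remove [otnwk,olix,mmj] add [lbox,osit,zus] -> 10 lines: akf lbox osit zus gjg icyrj wqe tfpgn dtr pzgc
Hunk 2: at line 1 remove [lbox,osit,zus] add [gcnw] -> 8 lines: akf gcnw gjg icyrj wqe tfpgn dtr pzgc
Hunk 3: at line 1 remove [gjg,icyrj,wqe] add [oov,zrey] -> 7 lines: akf gcnw oov zrey tfpgn dtr pzgc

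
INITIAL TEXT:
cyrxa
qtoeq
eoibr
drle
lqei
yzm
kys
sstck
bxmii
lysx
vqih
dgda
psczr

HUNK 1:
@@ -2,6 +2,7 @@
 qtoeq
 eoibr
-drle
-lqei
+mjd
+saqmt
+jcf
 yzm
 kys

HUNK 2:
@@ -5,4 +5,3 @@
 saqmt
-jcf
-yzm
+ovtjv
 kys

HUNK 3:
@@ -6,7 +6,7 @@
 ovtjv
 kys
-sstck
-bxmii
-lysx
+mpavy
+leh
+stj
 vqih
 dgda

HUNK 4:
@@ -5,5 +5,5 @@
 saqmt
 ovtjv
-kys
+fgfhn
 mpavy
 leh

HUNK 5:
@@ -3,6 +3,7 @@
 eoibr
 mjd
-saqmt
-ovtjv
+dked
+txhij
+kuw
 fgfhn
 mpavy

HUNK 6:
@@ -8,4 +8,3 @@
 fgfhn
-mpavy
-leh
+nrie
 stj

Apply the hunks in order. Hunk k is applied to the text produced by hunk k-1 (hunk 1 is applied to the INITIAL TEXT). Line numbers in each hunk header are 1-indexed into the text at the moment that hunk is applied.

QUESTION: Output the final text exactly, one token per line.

Answer: cyrxa
qtoeq
eoibr
mjd
dked
txhij
kuw
fgfhn
nrie
stj
vqih
dgda
psczr

Derivation:
Hunk 1: at line 2 remove [drle,lqei] add [mjd,saqmt,jcf] -> 14 lines: cyrxa qtoeq eoibr mjd saqmt jcf yzm kys sstck bxmii lysx vqih dgda psczr
Hunk 2: at line 5 remove [jcf,yzm] add [ovtjv] -> 13 lines: cyrxa qtoeq eoibr mjd saqmt ovtjv kys sstck bxmii lysx vqih dgda psczr
Hunk 3: at line 6 remove [sstck,bxmii,lysx] add [mpavy,leh,stj] -> 13 lines: cyrxa qtoeq eoibr mjd saqmt ovtjv kys mpavy leh stj vqih dgda psczr
Hunk 4: at line 5 remove [kys] add [fgfhn] -> 13 lines: cyrxa qtoeq eoibr mjd saqmt ovtjv fgfhn mpavy leh stj vqih dgda psczr
Hunk 5: at line 3 remove [saqmt,ovtjv] add [dked,txhij,kuw] -> 14 lines: cyrxa qtoeq eoibr mjd dked txhij kuw fgfhn mpavy leh stj vqih dgda psczr
Hunk 6: at line 8 remove [mpavy,leh] add [nrie] -> 13 lines: cyrxa qtoeq eoibr mjd dked txhij kuw fgfhn nrie stj vqih dgda psczr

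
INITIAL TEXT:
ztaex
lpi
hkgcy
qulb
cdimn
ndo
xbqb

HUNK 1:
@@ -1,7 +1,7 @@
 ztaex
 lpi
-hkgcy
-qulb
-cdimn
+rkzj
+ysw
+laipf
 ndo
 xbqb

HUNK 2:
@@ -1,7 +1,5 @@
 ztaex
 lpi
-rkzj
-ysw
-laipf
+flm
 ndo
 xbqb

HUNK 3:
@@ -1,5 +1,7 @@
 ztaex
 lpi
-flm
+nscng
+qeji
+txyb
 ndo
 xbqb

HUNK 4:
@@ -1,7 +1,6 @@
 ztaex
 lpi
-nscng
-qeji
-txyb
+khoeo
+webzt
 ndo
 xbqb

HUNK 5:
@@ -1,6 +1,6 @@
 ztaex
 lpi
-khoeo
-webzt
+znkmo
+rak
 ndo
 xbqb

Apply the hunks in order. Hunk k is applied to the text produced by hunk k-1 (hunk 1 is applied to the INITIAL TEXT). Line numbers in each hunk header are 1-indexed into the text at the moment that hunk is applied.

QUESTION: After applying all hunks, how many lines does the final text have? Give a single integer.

Hunk 1: at line 1 remove [hkgcy,qulb,cdimn] add [rkzj,ysw,laipf] -> 7 lines: ztaex lpi rkzj ysw laipf ndo xbqb
Hunk 2: at line 1 remove [rkzj,ysw,laipf] add [flm] -> 5 lines: ztaex lpi flm ndo xbqb
Hunk 3: at line 1 remove [flm] add [nscng,qeji,txyb] -> 7 lines: ztaex lpi nscng qeji txyb ndo xbqb
Hunk 4: at line 1 remove [nscng,qeji,txyb] add [khoeo,webzt] -> 6 lines: ztaex lpi khoeo webzt ndo xbqb
Hunk 5: at line 1 remove [khoeo,webzt] add [znkmo,rak] -> 6 lines: ztaex lpi znkmo rak ndo xbqb
Final line count: 6

Answer: 6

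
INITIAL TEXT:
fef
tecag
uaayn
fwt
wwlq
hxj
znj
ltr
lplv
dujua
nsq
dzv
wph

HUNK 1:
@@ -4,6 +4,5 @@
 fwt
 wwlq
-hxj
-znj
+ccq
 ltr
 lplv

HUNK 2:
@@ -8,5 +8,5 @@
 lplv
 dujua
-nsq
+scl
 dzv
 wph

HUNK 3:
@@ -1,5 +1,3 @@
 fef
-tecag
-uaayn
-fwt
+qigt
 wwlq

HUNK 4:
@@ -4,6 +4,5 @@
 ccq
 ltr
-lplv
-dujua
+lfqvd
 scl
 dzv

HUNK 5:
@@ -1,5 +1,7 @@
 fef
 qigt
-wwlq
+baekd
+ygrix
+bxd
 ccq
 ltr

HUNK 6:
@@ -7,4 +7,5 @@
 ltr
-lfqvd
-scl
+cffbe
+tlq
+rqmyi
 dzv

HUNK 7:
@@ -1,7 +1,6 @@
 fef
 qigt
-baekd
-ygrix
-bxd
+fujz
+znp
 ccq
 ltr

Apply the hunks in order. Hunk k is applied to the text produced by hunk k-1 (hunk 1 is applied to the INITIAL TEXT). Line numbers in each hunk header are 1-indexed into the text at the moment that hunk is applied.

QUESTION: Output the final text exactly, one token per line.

Answer: fef
qigt
fujz
znp
ccq
ltr
cffbe
tlq
rqmyi
dzv
wph

Derivation:
Hunk 1: at line 4 remove [hxj,znj] add [ccq] -> 12 lines: fef tecag uaayn fwt wwlq ccq ltr lplv dujua nsq dzv wph
Hunk 2: at line 8 remove [nsq] add [scl] -> 12 lines: fef tecag uaayn fwt wwlq ccq ltr lplv dujua scl dzv wph
Hunk 3: at line 1 remove [tecag,uaayn,fwt] add [qigt] -> 10 lines: fef qigt wwlq ccq ltr lplv dujua scl dzv wph
Hunk 4: at line 4 remove [lplv,dujua] add [lfqvd] -> 9 lines: fef qigt wwlq ccq ltr lfqvd scl dzv wph
Hunk 5: at line 1 remove [wwlq] add [baekd,ygrix,bxd] -> 11 lines: fef qigt baekd ygrix bxd ccq ltr lfqvd scl dzv wph
Hunk 6: at line 7 remove [lfqvd,scl] add [cffbe,tlq,rqmyi] -> 12 lines: fef qigt baekd ygrix bxd ccq ltr cffbe tlq rqmyi dzv wph
Hunk 7: at line 1 remove [baekd,ygrix,bxd] add [fujz,znp] -> 11 lines: fef qigt fujz znp ccq ltr cffbe tlq rqmyi dzv wph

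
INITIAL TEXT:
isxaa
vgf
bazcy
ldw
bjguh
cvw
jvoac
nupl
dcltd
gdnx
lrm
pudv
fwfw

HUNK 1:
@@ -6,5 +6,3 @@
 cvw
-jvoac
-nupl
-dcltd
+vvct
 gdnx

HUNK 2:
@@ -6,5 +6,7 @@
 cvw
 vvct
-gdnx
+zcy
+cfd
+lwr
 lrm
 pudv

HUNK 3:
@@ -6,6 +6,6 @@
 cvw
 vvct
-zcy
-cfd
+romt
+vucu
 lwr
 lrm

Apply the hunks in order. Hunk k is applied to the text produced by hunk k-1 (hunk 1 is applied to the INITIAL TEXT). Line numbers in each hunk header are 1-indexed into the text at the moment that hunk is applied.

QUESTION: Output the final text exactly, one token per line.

Hunk 1: at line 6 remove [jvoac,nupl,dcltd] add [vvct] -> 11 lines: isxaa vgf bazcy ldw bjguh cvw vvct gdnx lrm pudv fwfw
Hunk 2: at line 6 remove [gdnx] add [zcy,cfd,lwr] -> 13 lines: isxaa vgf bazcy ldw bjguh cvw vvct zcy cfd lwr lrm pudv fwfw
Hunk 3: at line 6 remove [zcy,cfd] add [romt,vucu] -> 13 lines: isxaa vgf bazcy ldw bjguh cvw vvct romt vucu lwr lrm pudv fwfw

Answer: isxaa
vgf
bazcy
ldw
bjguh
cvw
vvct
romt
vucu
lwr
lrm
pudv
fwfw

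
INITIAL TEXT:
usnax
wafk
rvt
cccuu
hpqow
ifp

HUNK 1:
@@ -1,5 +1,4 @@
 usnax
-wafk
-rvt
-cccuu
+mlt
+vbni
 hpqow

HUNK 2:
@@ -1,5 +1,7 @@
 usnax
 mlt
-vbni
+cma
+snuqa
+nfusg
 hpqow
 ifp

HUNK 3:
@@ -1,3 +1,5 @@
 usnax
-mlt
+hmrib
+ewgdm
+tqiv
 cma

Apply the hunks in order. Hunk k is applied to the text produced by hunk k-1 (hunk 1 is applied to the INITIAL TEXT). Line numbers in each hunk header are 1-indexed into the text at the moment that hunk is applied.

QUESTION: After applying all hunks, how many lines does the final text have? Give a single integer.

Hunk 1: at line 1 remove [wafk,rvt,cccuu] add [mlt,vbni] -> 5 lines: usnax mlt vbni hpqow ifp
Hunk 2: at line 1 remove [vbni] add [cma,snuqa,nfusg] -> 7 lines: usnax mlt cma snuqa nfusg hpqow ifp
Hunk 3: at line 1 remove [mlt] add [hmrib,ewgdm,tqiv] -> 9 lines: usnax hmrib ewgdm tqiv cma snuqa nfusg hpqow ifp
Final line count: 9

Answer: 9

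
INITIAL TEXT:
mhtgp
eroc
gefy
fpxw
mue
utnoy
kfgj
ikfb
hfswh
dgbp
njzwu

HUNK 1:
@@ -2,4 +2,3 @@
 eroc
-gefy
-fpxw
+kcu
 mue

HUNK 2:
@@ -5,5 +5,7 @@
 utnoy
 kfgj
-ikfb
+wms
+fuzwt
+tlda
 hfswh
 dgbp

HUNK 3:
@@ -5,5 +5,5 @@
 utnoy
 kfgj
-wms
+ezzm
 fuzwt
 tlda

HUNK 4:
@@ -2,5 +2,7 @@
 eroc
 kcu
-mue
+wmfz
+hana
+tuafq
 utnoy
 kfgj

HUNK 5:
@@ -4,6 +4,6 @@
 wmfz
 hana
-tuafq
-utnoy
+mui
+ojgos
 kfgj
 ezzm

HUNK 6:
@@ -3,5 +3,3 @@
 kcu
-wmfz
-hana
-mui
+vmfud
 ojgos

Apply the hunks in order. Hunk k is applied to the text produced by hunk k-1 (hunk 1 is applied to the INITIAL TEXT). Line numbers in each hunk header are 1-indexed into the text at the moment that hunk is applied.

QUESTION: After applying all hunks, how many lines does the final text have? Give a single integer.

Hunk 1: at line 2 remove [gefy,fpxw] add [kcu] -> 10 lines: mhtgp eroc kcu mue utnoy kfgj ikfb hfswh dgbp njzwu
Hunk 2: at line 5 remove [ikfb] add [wms,fuzwt,tlda] -> 12 lines: mhtgp eroc kcu mue utnoy kfgj wms fuzwt tlda hfswh dgbp njzwu
Hunk 3: at line 5 remove [wms] add [ezzm] -> 12 lines: mhtgp eroc kcu mue utnoy kfgj ezzm fuzwt tlda hfswh dgbp njzwu
Hunk 4: at line 2 remove [mue] add [wmfz,hana,tuafq] -> 14 lines: mhtgp eroc kcu wmfz hana tuafq utnoy kfgj ezzm fuzwt tlda hfswh dgbp njzwu
Hunk 5: at line 4 remove [tuafq,utnoy] add [mui,ojgos] -> 14 lines: mhtgp eroc kcu wmfz hana mui ojgos kfgj ezzm fuzwt tlda hfswh dgbp njzwu
Hunk 6: at line 3 remove [wmfz,hana,mui] add [vmfud] -> 12 lines: mhtgp eroc kcu vmfud ojgos kfgj ezzm fuzwt tlda hfswh dgbp njzwu
Final line count: 12

Answer: 12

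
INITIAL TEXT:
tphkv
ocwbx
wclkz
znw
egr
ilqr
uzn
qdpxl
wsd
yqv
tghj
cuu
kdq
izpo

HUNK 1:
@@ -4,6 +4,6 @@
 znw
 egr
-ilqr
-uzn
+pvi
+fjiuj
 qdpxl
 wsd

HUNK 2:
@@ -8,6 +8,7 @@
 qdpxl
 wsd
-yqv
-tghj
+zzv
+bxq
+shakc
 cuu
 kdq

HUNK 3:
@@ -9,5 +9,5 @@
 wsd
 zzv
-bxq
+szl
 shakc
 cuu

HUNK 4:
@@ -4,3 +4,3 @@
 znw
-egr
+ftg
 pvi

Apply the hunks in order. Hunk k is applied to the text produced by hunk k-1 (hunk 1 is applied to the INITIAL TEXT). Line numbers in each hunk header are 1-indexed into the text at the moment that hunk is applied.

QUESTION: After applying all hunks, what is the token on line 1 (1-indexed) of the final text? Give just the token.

Hunk 1: at line 4 remove [ilqr,uzn] add [pvi,fjiuj] -> 14 lines: tphkv ocwbx wclkz znw egr pvi fjiuj qdpxl wsd yqv tghj cuu kdq izpo
Hunk 2: at line 8 remove [yqv,tghj] add [zzv,bxq,shakc] -> 15 lines: tphkv ocwbx wclkz znw egr pvi fjiuj qdpxl wsd zzv bxq shakc cuu kdq izpo
Hunk 3: at line 9 remove [bxq] add [szl] -> 15 lines: tphkv ocwbx wclkz znw egr pvi fjiuj qdpxl wsd zzv szl shakc cuu kdq izpo
Hunk 4: at line 4 remove [egr] add [ftg] -> 15 lines: tphkv ocwbx wclkz znw ftg pvi fjiuj qdpxl wsd zzv szl shakc cuu kdq izpo
Final line 1: tphkv

Answer: tphkv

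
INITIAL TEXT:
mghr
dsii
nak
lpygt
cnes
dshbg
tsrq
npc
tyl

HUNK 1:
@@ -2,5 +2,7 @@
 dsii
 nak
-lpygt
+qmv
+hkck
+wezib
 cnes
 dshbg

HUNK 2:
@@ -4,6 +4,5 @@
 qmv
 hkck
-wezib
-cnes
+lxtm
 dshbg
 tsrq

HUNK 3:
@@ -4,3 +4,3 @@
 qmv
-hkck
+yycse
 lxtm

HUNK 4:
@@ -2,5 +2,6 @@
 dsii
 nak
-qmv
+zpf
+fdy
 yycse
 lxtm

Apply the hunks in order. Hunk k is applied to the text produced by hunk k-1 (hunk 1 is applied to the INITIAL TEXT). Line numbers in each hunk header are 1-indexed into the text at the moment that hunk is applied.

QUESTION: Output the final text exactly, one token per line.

Hunk 1: at line 2 remove [lpygt] add [qmv,hkck,wezib] -> 11 lines: mghr dsii nak qmv hkck wezib cnes dshbg tsrq npc tyl
Hunk 2: at line 4 remove [wezib,cnes] add [lxtm] -> 10 lines: mghr dsii nak qmv hkck lxtm dshbg tsrq npc tyl
Hunk 3: at line 4 remove [hkck] add [yycse] -> 10 lines: mghr dsii nak qmv yycse lxtm dshbg tsrq npc tyl
Hunk 4: at line 2 remove [qmv] add [zpf,fdy] -> 11 lines: mghr dsii nak zpf fdy yycse lxtm dshbg tsrq npc tyl

Answer: mghr
dsii
nak
zpf
fdy
yycse
lxtm
dshbg
tsrq
npc
tyl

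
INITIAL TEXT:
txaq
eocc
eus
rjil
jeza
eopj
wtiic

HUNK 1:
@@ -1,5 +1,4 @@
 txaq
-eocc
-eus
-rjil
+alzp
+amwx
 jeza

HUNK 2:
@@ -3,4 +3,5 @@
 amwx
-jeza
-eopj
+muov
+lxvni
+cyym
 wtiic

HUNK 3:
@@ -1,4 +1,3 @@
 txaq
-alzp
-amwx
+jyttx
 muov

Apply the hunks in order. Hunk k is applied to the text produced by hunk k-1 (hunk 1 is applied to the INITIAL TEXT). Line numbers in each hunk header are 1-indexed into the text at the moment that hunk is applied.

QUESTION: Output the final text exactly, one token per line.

Answer: txaq
jyttx
muov
lxvni
cyym
wtiic

Derivation:
Hunk 1: at line 1 remove [eocc,eus,rjil] add [alzp,amwx] -> 6 lines: txaq alzp amwx jeza eopj wtiic
Hunk 2: at line 3 remove [jeza,eopj] add [muov,lxvni,cyym] -> 7 lines: txaq alzp amwx muov lxvni cyym wtiic
Hunk 3: at line 1 remove [alzp,amwx] add [jyttx] -> 6 lines: txaq jyttx muov lxvni cyym wtiic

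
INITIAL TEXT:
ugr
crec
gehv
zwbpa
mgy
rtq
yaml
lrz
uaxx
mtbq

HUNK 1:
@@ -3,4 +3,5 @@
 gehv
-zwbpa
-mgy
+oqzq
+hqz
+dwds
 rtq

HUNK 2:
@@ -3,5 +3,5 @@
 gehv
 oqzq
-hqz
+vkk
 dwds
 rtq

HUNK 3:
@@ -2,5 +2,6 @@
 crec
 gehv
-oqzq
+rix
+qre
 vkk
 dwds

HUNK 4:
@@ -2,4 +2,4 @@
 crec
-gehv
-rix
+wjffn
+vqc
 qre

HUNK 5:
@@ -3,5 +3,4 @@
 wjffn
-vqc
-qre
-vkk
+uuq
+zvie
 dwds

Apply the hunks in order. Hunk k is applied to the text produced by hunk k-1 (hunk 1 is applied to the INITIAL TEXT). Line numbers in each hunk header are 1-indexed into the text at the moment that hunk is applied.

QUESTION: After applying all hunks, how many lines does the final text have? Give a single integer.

Hunk 1: at line 3 remove [zwbpa,mgy] add [oqzq,hqz,dwds] -> 11 lines: ugr crec gehv oqzq hqz dwds rtq yaml lrz uaxx mtbq
Hunk 2: at line 3 remove [hqz] add [vkk] -> 11 lines: ugr crec gehv oqzq vkk dwds rtq yaml lrz uaxx mtbq
Hunk 3: at line 2 remove [oqzq] add [rix,qre] -> 12 lines: ugr crec gehv rix qre vkk dwds rtq yaml lrz uaxx mtbq
Hunk 4: at line 2 remove [gehv,rix] add [wjffn,vqc] -> 12 lines: ugr crec wjffn vqc qre vkk dwds rtq yaml lrz uaxx mtbq
Hunk 5: at line 3 remove [vqc,qre,vkk] add [uuq,zvie] -> 11 lines: ugr crec wjffn uuq zvie dwds rtq yaml lrz uaxx mtbq
Final line count: 11

Answer: 11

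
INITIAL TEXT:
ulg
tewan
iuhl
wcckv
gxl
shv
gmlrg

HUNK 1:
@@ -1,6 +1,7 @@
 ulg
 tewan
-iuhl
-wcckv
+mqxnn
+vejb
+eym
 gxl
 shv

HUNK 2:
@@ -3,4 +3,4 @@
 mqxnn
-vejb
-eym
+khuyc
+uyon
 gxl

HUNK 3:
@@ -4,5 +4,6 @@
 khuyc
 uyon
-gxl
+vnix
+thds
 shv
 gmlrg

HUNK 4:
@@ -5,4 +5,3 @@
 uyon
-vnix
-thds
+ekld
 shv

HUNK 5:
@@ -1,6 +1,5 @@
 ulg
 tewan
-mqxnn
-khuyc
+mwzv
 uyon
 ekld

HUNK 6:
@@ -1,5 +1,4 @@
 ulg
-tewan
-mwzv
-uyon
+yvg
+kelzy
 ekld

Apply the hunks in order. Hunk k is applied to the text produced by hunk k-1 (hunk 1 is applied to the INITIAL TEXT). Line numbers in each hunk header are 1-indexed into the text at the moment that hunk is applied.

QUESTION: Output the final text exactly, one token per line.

Hunk 1: at line 1 remove [iuhl,wcckv] add [mqxnn,vejb,eym] -> 8 lines: ulg tewan mqxnn vejb eym gxl shv gmlrg
Hunk 2: at line 3 remove [vejb,eym] add [khuyc,uyon] -> 8 lines: ulg tewan mqxnn khuyc uyon gxl shv gmlrg
Hunk 3: at line 4 remove [gxl] add [vnix,thds] -> 9 lines: ulg tewan mqxnn khuyc uyon vnix thds shv gmlrg
Hunk 4: at line 5 remove [vnix,thds] add [ekld] -> 8 lines: ulg tewan mqxnn khuyc uyon ekld shv gmlrg
Hunk 5: at line 1 remove [mqxnn,khuyc] add [mwzv] -> 7 lines: ulg tewan mwzv uyon ekld shv gmlrg
Hunk 6: at line 1 remove [tewan,mwzv,uyon] add [yvg,kelzy] -> 6 lines: ulg yvg kelzy ekld shv gmlrg

Answer: ulg
yvg
kelzy
ekld
shv
gmlrg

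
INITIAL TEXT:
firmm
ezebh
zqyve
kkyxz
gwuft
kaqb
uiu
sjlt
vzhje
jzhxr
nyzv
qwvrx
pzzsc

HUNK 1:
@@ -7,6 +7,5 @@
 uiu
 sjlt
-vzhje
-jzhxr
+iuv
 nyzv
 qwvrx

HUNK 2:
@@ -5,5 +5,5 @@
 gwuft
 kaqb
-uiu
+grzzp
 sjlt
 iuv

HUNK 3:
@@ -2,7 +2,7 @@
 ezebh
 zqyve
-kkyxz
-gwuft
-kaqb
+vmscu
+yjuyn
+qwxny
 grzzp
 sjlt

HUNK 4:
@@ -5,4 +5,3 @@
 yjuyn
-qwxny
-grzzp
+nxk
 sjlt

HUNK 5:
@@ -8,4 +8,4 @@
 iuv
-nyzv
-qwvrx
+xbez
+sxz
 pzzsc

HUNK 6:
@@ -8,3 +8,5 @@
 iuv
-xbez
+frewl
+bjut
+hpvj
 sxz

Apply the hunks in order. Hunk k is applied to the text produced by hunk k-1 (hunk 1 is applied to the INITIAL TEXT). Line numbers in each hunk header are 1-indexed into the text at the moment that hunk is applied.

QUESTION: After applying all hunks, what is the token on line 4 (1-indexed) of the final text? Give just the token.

Answer: vmscu

Derivation:
Hunk 1: at line 7 remove [vzhje,jzhxr] add [iuv] -> 12 lines: firmm ezebh zqyve kkyxz gwuft kaqb uiu sjlt iuv nyzv qwvrx pzzsc
Hunk 2: at line 5 remove [uiu] add [grzzp] -> 12 lines: firmm ezebh zqyve kkyxz gwuft kaqb grzzp sjlt iuv nyzv qwvrx pzzsc
Hunk 3: at line 2 remove [kkyxz,gwuft,kaqb] add [vmscu,yjuyn,qwxny] -> 12 lines: firmm ezebh zqyve vmscu yjuyn qwxny grzzp sjlt iuv nyzv qwvrx pzzsc
Hunk 4: at line 5 remove [qwxny,grzzp] add [nxk] -> 11 lines: firmm ezebh zqyve vmscu yjuyn nxk sjlt iuv nyzv qwvrx pzzsc
Hunk 5: at line 8 remove [nyzv,qwvrx] add [xbez,sxz] -> 11 lines: firmm ezebh zqyve vmscu yjuyn nxk sjlt iuv xbez sxz pzzsc
Hunk 6: at line 8 remove [xbez] add [frewl,bjut,hpvj] -> 13 lines: firmm ezebh zqyve vmscu yjuyn nxk sjlt iuv frewl bjut hpvj sxz pzzsc
Final line 4: vmscu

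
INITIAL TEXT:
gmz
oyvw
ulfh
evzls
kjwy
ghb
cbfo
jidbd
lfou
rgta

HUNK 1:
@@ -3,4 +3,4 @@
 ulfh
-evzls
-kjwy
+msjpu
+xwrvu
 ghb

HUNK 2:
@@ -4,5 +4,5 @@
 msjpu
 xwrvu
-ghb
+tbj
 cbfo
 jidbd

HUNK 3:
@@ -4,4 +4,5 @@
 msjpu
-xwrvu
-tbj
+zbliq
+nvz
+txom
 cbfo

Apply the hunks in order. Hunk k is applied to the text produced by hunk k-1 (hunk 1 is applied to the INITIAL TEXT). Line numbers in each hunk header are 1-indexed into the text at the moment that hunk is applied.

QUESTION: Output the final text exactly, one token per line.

Hunk 1: at line 3 remove [evzls,kjwy] add [msjpu,xwrvu] -> 10 lines: gmz oyvw ulfh msjpu xwrvu ghb cbfo jidbd lfou rgta
Hunk 2: at line 4 remove [ghb] add [tbj] -> 10 lines: gmz oyvw ulfh msjpu xwrvu tbj cbfo jidbd lfou rgta
Hunk 3: at line 4 remove [xwrvu,tbj] add [zbliq,nvz,txom] -> 11 lines: gmz oyvw ulfh msjpu zbliq nvz txom cbfo jidbd lfou rgta

Answer: gmz
oyvw
ulfh
msjpu
zbliq
nvz
txom
cbfo
jidbd
lfou
rgta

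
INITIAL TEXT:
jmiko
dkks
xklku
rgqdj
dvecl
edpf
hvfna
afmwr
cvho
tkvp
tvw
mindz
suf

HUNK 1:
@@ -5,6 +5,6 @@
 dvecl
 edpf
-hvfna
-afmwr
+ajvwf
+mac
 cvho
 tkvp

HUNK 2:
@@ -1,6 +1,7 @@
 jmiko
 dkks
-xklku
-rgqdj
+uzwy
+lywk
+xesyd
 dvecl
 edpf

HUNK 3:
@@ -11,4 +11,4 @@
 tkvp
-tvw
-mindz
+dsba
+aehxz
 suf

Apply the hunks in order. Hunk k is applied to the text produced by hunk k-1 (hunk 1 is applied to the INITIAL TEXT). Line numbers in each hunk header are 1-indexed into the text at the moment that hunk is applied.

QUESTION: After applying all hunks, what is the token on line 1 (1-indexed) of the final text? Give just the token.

Answer: jmiko

Derivation:
Hunk 1: at line 5 remove [hvfna,afmwr] add [ajvwf,mac] -> 13 lines: jmiko dkks xklku rgqdj dvecl edpf ajvwf mac cvho tkvp tvw mindz suf
Hunk 2: at line 1 remove [xklku,rgqdj] add [uzwy,lywk,xesyd] -> 14 lines: jmiko dkks uzwy lywk xesyd dvecl edpf ajvwf mac cvho tkvp tvw mindz suf
Hunk 3: at line 11 remove [tvw,mindz] add [dsba,aehxz] -> 14 lines: jmiko dkks uzwy lywk xesyd dvecl edpf ajvwf mac cvho tkvp dsba aehxz suf
Final line 1: jmiko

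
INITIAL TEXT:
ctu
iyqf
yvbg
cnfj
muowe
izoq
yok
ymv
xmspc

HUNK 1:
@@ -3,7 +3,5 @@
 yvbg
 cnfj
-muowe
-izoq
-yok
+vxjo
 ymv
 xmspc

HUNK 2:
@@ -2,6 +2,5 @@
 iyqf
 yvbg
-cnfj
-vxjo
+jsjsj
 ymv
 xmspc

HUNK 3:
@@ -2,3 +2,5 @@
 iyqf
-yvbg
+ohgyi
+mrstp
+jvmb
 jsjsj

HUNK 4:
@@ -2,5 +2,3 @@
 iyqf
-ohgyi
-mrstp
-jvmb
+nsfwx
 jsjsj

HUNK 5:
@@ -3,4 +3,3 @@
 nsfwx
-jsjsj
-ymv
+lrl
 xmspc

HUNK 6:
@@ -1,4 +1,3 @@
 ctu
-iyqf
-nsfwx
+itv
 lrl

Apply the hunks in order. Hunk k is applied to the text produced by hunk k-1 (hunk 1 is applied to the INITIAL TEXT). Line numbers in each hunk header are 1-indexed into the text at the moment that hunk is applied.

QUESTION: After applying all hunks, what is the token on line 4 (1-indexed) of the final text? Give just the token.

Answer: xmspc

Derivation:
Hunk 1: at line 3 remove [muowe,izoq,yok] add [vxjo] -> 7 lines: ctu iyqf yvbg cnfj vxjo ymv xmspc
Hunk 2: at line 2 remove [cnfj,vxjo] add [jsjsj] -> 6 lines: ctu iyqf yvbg jsjsj ymv xmspc
Hunk 3: at line 2 remove [yvbg] add [ohgyi,mrstp,jvmb] -> 8 lines: ctu iyqf ohgyi mrstp jvmb jsjsj ymv xmspc
Hunk 4: at line 2 remove [ohgyi,mrstp,jvmb] add [nsfwx] -> 6 lines: ctu iyqf nsfwx jsjsj ymv xmspc
Hunk 5: at line 3 remove [jsjsj,ymv] add [lrl] -> 5 lines: ctu iyqf nsfwx lrl xmspc
Hunk 6: at line 1 remove [iyqf,nsfwx] add [itv] -> 4 lines: ctu itv lrl xmspc
Final line 4: xmspc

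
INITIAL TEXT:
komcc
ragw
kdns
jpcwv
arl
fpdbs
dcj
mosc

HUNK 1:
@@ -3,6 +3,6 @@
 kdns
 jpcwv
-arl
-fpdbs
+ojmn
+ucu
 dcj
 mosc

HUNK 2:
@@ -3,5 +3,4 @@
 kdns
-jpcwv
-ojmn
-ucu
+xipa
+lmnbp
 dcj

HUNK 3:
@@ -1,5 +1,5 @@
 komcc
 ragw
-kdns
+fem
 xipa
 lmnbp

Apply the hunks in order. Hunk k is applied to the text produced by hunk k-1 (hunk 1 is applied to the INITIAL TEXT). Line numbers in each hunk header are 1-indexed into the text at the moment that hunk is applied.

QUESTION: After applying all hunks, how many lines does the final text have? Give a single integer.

Hunk 1: at line 3 remove [arl,fpdbs] add [ojmn,ucu] -> 8 lines: komcc ragw kdns jpcwv ojmn ucu dcj mosc
Hunk 2: at line 3 remove [jpcwv,ojmn,ucu] add [xipa,lmnbp] -> 7 lines: komcc ragw kdns xipa lmnbp dcj mosc
Hunk 3: at line 1 remove [kdns] add [fem] -> 7 lines: komcc ragw fem xipa lmnbp dcj mosc
Final line count: 7

Answer: 7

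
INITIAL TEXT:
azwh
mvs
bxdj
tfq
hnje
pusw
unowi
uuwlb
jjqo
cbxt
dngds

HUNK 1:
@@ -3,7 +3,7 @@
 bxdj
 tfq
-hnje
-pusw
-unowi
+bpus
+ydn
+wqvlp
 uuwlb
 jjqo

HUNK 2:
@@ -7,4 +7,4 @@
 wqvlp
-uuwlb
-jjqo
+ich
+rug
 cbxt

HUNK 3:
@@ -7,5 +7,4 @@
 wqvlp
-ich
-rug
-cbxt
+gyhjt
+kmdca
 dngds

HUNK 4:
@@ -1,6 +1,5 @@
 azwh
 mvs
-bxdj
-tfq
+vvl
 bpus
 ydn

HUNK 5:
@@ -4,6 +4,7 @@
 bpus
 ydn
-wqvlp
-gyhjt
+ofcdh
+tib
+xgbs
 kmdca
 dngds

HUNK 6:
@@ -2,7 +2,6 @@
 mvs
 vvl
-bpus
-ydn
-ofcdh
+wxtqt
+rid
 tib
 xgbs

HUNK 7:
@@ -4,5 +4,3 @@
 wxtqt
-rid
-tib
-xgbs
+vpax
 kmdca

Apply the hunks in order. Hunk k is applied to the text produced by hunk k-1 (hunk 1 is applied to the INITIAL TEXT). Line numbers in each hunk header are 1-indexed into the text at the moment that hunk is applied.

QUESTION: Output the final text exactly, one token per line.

Hunk 1: at line 3 remove [hnje,pusw,unowi] add [bpus,ydn,wqvlp] -> 11 lines: azwh mvs bxdj tfq bpus ydn wqvlp uuwlb jjqo cbxt dngds
Hunk 2: at line 7 remove [uuwlb,jjqo] add [ich,rug] -> 11 lines: azwh mvs bxdj tfq bpus ydn wqvlp ich rug cbxt dngds
Hunk 3: at line 7 remove [ich,rug,cbxt] add [gyhjt,kmdca] -> 10 lines: azwh mvs bxdj tfq bpus ydn wqvlp gyhjt kmdca dngds
Hunk 4: at line 1 remove [bxdj,tfq] add [vvl] -> 9 lines: azwh mvs vvl bpus ydn wqvlp gyhjt kmdca dngds
Hunk 5: at line 4 remove [wqvlp,gyhjt] add [ofcdh,tib,xgbs] -> 10 lines: azwh mvs vvl bpus ydn ofcdh tib xgbs kmdca dngds
Hunk 6: at line 2 remove [bpus,ydn,ofcdh] add [wxtqt,rid] -> 9 lines: azwh mvs vvl wxtqt rid tib xgbs kmdca dngds
Hunk 7: at line 4 remove [rid,tib,xgbs] add [vpax] -> 7 lines: azwh mvs vvl wxtqt vpax kmdca dngds

Answer: azwh
mvs
vvl
wxtqt
vpax
kmdca
dngds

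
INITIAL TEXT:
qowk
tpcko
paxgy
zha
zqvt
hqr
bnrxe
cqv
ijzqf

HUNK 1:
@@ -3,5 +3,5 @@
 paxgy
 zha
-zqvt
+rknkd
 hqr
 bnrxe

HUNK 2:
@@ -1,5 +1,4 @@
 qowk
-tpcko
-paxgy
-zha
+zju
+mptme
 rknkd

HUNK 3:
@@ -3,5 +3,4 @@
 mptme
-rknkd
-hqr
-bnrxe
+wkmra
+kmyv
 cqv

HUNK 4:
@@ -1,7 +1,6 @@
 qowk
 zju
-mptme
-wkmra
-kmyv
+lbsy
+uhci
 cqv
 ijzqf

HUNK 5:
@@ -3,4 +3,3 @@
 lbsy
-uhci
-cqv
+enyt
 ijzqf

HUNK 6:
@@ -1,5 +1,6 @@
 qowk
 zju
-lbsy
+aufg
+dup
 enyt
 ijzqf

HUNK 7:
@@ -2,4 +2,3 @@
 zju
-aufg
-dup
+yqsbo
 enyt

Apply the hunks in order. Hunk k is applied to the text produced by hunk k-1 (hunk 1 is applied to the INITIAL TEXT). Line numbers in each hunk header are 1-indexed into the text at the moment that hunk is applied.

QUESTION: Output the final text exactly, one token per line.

Answer: qowk
zju
yqsbo
enyt
ijzqf

Derivation:
Hunk 1: at line 3 remove [zqvt] add [rknkd] -> 9 lines: qowk tpcko paxgy zha rknkd hqr bnrxe cqv ijzqf
Hunk 2: at line 1 remove [tpcko,paxgy,zha] add [zju,mptme] -> 8 lines: qowk zju mptme rknkd hqr bnrxe cqv ijzqf
Hunk 3: at line 3 remove [rknkd,hqr,bnrxe] add [wkmra,kmyv] -> 7 lines: qowk zju mptme wkmra kmyv cqv ijzqf
Hunk 4: at line 1 remove [mptme,wkmra,kmyv] add [lbsy,uhci] -> 6 lines: qowk zju lbsy uhci cqv ijzqf
Hunk 5: at line 3 remove [uhci,cqv] add [enyt] -> 5 lines: qowk zju lbsy enyt ijzqf
Hunk 6: at line 1 remove [lbsy] add [aufg,dup] -> 6 lines: qowk zju aufg dup enyt ijzqf
Hunk 7: at line 2 remove [aufg,dup] add [yqsbo] -> 5 lines: qowk zju yqsbo enyt ijzqf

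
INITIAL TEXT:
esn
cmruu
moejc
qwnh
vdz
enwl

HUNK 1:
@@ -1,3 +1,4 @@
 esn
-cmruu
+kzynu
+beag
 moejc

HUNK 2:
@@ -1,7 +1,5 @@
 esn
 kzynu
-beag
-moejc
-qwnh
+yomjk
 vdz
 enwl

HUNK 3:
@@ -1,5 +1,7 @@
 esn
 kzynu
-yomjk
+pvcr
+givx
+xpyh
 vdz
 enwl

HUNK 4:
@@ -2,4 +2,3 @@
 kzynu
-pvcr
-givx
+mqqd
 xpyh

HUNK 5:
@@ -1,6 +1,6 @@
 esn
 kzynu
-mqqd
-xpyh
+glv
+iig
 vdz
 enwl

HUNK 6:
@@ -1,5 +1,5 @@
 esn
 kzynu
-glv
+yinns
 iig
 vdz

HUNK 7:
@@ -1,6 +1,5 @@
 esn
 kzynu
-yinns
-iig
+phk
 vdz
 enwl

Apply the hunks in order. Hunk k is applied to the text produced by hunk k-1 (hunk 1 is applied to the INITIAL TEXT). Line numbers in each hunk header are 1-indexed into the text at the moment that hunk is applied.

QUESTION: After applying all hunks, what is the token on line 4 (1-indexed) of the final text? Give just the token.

Answer: vdz

Derivation:
Hunk 1: at line 1 remove [cmruu] add [kzynu,beag] -> 7 lines: esn kzynu beag moejc qwnh vdz enwl
Hunk 2: at line 1 remove [beag,moejc,qwnh] add [yomjk] -> 5 lines: esn kzynu yomjk vdz enwl
Hunk 3: at line 1 remove [yomjk] add [pvcr,givx,xpyh] -> 7 lines: esn kzynu pvcr givx xpyh vdz enwl
Hunk 4: at line 2 remove [pvcr,givx] add [mqqd] -> 6 lines: esn kzynu mqqd xpyh vdz enwl
Hunk 5: at line 1 remove [mqqd,xpyh] add [glv,iig] -> 6 lines: esn kzynu glv iig vdz enwl
Hunk 6: at line 1 remove [glv] add [yinns] -> 6 lines: esn kzynu yinns iig vdz enwl
Hunk 7: at line 1 remove [yinns,iig] add [phk] -> 5 lines: esn kzynu phk vdz enwl
Final line 4: vdz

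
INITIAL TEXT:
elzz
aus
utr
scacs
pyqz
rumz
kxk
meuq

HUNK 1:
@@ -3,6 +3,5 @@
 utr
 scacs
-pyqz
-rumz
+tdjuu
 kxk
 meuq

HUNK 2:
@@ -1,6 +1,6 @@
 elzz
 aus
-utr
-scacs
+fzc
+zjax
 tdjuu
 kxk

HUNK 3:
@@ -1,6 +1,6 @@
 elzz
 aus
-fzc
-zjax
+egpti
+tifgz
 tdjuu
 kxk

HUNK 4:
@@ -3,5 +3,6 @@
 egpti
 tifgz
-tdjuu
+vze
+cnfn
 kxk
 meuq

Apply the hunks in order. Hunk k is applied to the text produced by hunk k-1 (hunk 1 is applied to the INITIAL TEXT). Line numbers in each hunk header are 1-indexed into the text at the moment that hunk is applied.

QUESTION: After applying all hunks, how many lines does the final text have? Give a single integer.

Answer: 8

Derivation:
Hunk 1: at line 3 remove [pyqz,rumz] add [tdjuu] -> 7 lines: elzz aus utr scacs tdjuu kxk meuq
Hunk 2: at line 1 remove [utr,scacs] add [fzc,zjax] -> 7 lines: elzz aus fzc zjax tdjuu kxk meuq
Hunk 3: at line 1 remove [fzc,zjax] add [egpti,tifgz] -> 7 lines: elzz aus egpti tifgz tdjuu kxk meuq
Hunk 4: at line 3 remove [tdjuu] add [vze,cnfn] -> 8 lines: elzz aus egpti tifgz vze cnfn kxk meuq
Final line count: 8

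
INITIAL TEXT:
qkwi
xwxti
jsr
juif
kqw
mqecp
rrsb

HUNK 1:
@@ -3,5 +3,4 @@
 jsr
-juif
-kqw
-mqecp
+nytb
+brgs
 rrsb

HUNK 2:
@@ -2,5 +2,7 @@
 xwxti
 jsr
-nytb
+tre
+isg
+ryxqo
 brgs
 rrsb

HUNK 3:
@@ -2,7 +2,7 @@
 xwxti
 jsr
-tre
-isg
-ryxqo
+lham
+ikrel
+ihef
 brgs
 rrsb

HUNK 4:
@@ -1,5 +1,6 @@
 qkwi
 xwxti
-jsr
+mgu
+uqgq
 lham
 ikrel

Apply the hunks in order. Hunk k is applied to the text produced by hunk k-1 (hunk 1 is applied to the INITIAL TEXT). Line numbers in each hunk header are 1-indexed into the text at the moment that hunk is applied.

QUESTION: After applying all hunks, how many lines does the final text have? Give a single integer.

Answer: 9

Derivation:
Hunk 1: at line 3 remove [juif,kqw,mqecp] add [nytb,brgs] -> 6 lines: qkwi xwxti jsr nytb brgs rrsb
Hunk 2: at line 2 remove [nytb] add [tre,isg,ryxqo] -> 8 lines: qkwi xwxti jsr tre isg ryxqo brgs rrsb
Hunk 3: at line 2 remove [tre,isg,ryxqo] add [lham,ikrel,ihef] -> 8 lines: qkwi xwxti jsr lham ikrel ihef brgs rrsb
Hunk 4: at line 1 remove [jsr] add [mgu,uqgq] -> 9 lines: qkwi xwxti mgu uqgq lham ikrel ihef brgs rrsb
Final line count: 9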